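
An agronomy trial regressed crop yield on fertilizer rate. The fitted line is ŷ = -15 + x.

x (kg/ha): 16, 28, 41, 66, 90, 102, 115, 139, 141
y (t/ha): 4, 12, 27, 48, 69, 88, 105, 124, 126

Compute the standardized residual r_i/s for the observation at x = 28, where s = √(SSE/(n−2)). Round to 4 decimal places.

-0.2922

x=16: ŷ = -15 + 16 = 1; r = 4 − 1 = 3
x=28: ŷ = -15 + 28 = 13; r = 12 − 13 = -1
x=41: ŷ = -15 + 41 = 26; r = 27 − 26 = 1
x=66: ŷ = -15 + 66 = 51; r = 48 − 51 = -3
x=90: ŷ = -15 + 90 = 75; r = 69 − 75 = -6
x=102: ŷ = -15 + 102 = 87; r = 88 − 87 = 1
x=115: ŷ = -15 + 115 = 100; r = 105 − 100 = 5
x=139: ŷ = -15 + 139 = 124; r = 124 − 124 = 0
x=141: ŷ = -15 + 141 = 126; r = 126 − 126 = 0
SSE = 9 + 1 + 1 + 9 + 36 + 1 + 25 + 0 + 0 = 82
s = √(82/7) = 3.42261
r/s = -1 / 3.42261 = -0.2922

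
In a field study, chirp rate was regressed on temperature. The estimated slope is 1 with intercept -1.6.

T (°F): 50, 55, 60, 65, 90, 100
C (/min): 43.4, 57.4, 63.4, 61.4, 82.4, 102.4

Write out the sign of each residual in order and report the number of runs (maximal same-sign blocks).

T=50: Ĉ = -1.6 + 50 = 48.4; e = 43.4 − 48.4 = -5
T=55: Ĉ = -1.6 + 55 = 53.4; e = 57.4 − 53.4 = 4
T=60: Ĉ = -1.6 + 60 = 58.4; e = 63.4 − 58.4 = 5
T=65: Ĉ = -1.6 + 65 = 63.4; e = 61.4 − 63.4 = -2
T=90: Ĉ = -1.6 + 90 = 88.4; e = 82.4 − 88.4 = -6
T=100: Ĉ = -1.6 + 100 = 98.4; e = 102.4 − 98.4 = 4
Signs: − + + − − +
Runs: −×1, +×2, −×2, +×1 → 4

4 runs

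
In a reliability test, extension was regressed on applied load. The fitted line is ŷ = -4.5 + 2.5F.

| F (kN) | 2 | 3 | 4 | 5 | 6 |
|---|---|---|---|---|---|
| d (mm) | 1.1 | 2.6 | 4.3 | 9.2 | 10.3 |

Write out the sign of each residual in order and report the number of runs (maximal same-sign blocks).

F=2: ŷ = -4.5 + 2.5·2 = 0.5; e = 1.1 − 0.5 = 0.6
F=3: ŷ = -4.5 + 2.5·3 = 3; e = 2.6 − 3 = -0.4
F=4: ŷ = -4.5 + 2.5·4 = 5.5; e = 4.3 − 5.5 = -1.2
F=5: ŷ = -4.5 + 2.5·5 = 8; e = 9.2 − 8 = 1.2
F=6: ŷ = -4.5 + 2.5·6 = 10.5; e = 10.3 − 10.5 = -0.2
Signs: + − − + −
Runs: +×1, −×2, +×1, −×1 → 4

4 runs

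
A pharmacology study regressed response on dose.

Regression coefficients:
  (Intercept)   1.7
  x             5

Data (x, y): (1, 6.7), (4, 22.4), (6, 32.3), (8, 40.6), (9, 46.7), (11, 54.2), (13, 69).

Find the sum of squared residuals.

SSE = 13.6

x=1: ŷ = 1.7 + 5·1 = 6.7; e = 6.7 − 6.7 = 0
x=4: ŷ = 1.7 + 5·4 = 21.7; e = 22.4 − 21.7 = 0.7
x=6: ŷ = 1.7 + 5·6 = 31.7; e = 32.3 − 31.7 = 0.6
x=8: ŷ = 1.7 + 5·8 = 41.7; e = 40.6 − 41.7 = -1.1
x=9: ŷ = 1.7 + 5·9 = 46.7; e = 46.7 − 46.7 = 0
x=11: ŷ = 1.7 + 5·11 = 56.7; e = 54.2 − 56.7 = -2.5
x=13: ŷ = 1.7 + 5·13 = 66.7; e = 69 − 66.7 = 2.3
SSE = 0 + 0.49 + 0.36 + 1.21 + 0 + 6.25 + 5.29 = 13.6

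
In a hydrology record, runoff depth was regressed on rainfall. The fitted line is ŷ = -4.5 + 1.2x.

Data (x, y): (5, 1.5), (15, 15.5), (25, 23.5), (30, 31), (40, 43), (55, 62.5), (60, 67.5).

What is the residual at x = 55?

ŷ = -4.5 + 1.2·55 = 61.5
e = 62.5 − 61.5 = 1

e = 1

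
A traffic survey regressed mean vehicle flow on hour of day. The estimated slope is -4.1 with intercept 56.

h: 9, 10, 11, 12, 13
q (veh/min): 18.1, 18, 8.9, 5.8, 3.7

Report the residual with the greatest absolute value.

e = 3

h=9: q̂ = 56 − 4.1·9 = 19.1; e = 18.1 − 19.1 = -1
h=10: q̂ = 56 − 4.1·10 = 15; e = 18 − 15 = 3
h=11: q̂ = 56 − 4.1·11 = 10.9; e = 8.9 − 10.9 = -2
h=12: q̂ = 56 − 4.1·12 = 6.8; e = 5.8 − 6.8 = -1
h=13: q̂ = 56 − 4.1·13 = 2.7; e = 3.7 − 2.7 = 1
Largest |e| is 3 at h = 10, residual 3.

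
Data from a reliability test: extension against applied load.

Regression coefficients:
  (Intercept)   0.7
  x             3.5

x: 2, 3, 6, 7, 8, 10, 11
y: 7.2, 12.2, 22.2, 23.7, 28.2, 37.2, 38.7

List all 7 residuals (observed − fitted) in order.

-0.5, 1, 0.5, -1.5, -0.5, 1.5, -0.5

x=2: ŷ = 0.7 + 3.5·2 = 7.7; r = 7.2 − 7.7 = -0.5
x=3: ŷ = 0.7 + 3.5·3 = 11.2; r = 12.2 − 11.2 = 1
x=6: ŷ = 0.7 + 3.5·6 = 21.7; r = 22.2 − 21.7 = 0.5
x=7: ŷ = 0.7 + 3.5·7 = 25.2; r = 23.7 − 25.2 = -1.5
x=8: ŷ = 0.7 + 3.5·8 = 28.7; r = 28.2 − 28.7 = -0.5
x=10: ŷ = 0.7 + 3.5·10 = 35.7; r = 37.2 − 35.7 = 1.5
x=11: ŷ = 0.7 + 3.5·11 = 39.2; r = 38.7 − 39.2 = -0.5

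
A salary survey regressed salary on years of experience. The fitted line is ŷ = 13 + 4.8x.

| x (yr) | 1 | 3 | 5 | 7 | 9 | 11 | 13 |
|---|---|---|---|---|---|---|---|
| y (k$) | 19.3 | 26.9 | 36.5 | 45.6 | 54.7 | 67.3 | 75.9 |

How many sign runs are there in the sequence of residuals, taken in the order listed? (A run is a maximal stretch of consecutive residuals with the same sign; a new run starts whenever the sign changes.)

3 runs

x=1: ŷ = 13 + 4.8·1 = 17.8; e = 19.3 − 17.8 = 1.5
x=3: ŷ = 13 + 4.8·3 = 27.4; e = 26.9 − 27.4 = -0.5
x=5: ŷ = 13 + 4.8·5 = 37; e = 36.5 − 37 = -0.5
x=7: ŷ = 13 + 4.8·7 = 46.6; e = 45.6 − 46.6 = -1
x=9: ŷ = 13 + 4.8·9 = 56.2; e = 54.7 − 56.2 = -1.5
x=11: ŷ = 13 + 4.8·11 = 65.8; e = 67.3 − 65.8 = 1.5
x=13: ŷ = 13 + 4.8·13 = 75.4; e = 75.9 − 75.4 = 0.5
Signs: + − − − − + +
Runs: +×1, −×4, +×2 → 3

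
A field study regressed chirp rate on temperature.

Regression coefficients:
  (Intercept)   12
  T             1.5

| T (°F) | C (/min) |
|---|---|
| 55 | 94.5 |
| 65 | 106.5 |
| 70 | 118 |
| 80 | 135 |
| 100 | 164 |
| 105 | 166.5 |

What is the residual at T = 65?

r = -3

Ĉ = 12 + 1.5·65 = 109.5
r = 106.5 − 109.5 = -3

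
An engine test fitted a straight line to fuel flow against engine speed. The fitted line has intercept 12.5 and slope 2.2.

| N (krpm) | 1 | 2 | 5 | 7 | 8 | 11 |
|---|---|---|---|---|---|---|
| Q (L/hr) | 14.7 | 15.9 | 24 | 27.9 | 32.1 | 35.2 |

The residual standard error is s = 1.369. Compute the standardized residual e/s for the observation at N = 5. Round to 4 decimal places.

Q̂ = 12.5 + 2.2·5 = 23.5
e = 24 − 23.5 = 0.5
e/s = 0.5 / 1.369 = 0.3652

0.3652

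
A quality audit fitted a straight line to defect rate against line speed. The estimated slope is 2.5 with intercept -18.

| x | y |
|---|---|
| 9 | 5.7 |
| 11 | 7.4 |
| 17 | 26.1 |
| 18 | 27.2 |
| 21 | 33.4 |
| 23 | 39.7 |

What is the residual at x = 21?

ŷ = -18 + 2.5·21 = 34.5
e = 33.4 − 34.5 = -1.1

e = -1.1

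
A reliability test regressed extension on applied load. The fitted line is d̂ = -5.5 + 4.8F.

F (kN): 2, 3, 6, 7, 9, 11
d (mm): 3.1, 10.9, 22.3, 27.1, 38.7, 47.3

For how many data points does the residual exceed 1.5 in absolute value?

1

F=2: d̂ = -5.5 + 4.8·2 = 4.1; r = 3.1 − 4.1 = -1
F=3: d̂ = -5.5 + 4.8·3 = 8.9; r = 10.9 − 8.9 = 2
F=6: d̂ = -5.5 + 4.8·6 = 23.3; r = 22.3 − 23.3 = -1
F=7: d̂ = -5.5 + 4.8·7 = 28.1; r = 27.1 − 28.1 = -1
F=9: d̂ = -5.5 + 4.8·9 = 37.7; r = 38.7 − 37.7 = 1
F=11: d̂ = -5.5 + 4.8·11 = 47.3; r = 47.3 − 47.3 = 0
|r| > 1.5: F=3 (|r|=2) → 1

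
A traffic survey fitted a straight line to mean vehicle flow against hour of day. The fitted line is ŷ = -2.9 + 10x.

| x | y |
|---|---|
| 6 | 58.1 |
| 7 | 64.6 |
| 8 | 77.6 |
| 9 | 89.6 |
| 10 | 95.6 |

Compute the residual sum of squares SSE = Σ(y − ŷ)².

x=6: ŷ = -2.9 + 10·6 = 57.1; r = 58.1 − 57.1 = 1
x=7: ŷ = -2.9 + 10·7 = 67.1; r = 64.6 − 67.1 = -2.5
x=8: ŷ = -2.9 + 10·8 = 77.1; r = 77.6 − 77.1 = 0.5
x=9: ŷ = -2.9 + 10·9 = 87.1; r = 89.6 − 87.1 = 2.5
x=10: ŷ = -2.9 + 10·10 = 97.1; r = 95.6 − 97.1 = -1.5
SSE = 1 + 6.25 + 0.25 + 6.25 + 2.25 = 16

SSE = 16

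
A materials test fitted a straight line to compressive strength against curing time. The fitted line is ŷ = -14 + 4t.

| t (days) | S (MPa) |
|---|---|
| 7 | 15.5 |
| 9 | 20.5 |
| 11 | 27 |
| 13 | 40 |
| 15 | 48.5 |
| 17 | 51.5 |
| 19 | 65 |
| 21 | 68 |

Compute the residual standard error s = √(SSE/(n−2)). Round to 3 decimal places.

s = 2.677

t=7: ŷ = -14 + 4·7 = 14; r = 15.5 − 14 = 1.5
t=9: ŷ = -14 + 4·9 = 22; r = 20.5 − 22 = -1.5
t=11: ŷ = -14 + 4·11 = 30; r = 27 − 30 = -3
t=13: ŷ = -14 + 4·13 = 38; r = 40 − 38 = 2
t=15: ŷ = -14 + 4·15 = 46; r = 48.5 − 46 = 2.5
t=17: ŷ = -14 + 4·17 = 54; r = 51.5 − 54 = -2.5
t=19: ŷ = -14 + 4·19 = 62; r = 65 − 62 = 3
t=21: ŷ = -14 + 4·21 = 70; r = 68 − 70 = -2
SSE = 2.25 + 2.25 + 9 + 4 + 6.25 + 6.25 + 9 + 4 = 43
s = √(43/6) = √7.16667 ≈ 2.677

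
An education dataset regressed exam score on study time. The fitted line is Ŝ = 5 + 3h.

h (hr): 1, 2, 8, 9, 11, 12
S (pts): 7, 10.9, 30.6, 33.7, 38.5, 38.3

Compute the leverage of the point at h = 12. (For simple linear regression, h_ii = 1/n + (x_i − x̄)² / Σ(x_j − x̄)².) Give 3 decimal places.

h = 0.385

h̄ = (1 + 2 + 8 + 9 + 11 + 12)/6 = 7.16667
Σ(h − h̄)² = 38.0278 + 26.6944 + 0.694444 + 3.36111 + 14.6944 + 23.3611 = 106.833
h = 1/6 + (4.83333)²/106.833 = 0.166667 + 0.218669 = 0.385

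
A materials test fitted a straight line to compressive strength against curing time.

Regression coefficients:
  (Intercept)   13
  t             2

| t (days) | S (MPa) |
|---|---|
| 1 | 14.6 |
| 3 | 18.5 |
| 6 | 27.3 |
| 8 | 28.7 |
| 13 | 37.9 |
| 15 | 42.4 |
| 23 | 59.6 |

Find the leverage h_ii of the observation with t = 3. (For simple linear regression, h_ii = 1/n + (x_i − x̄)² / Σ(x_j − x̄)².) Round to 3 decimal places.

h = 0.276

t̄ = (1 + 3 + 6 + 8 + 13 + 15 + 23)/7 = 9.85714
Σ(t − t̄)² = 78.449 + 47.0204 + 14.8776 + 3.44898 + 9.87755 + 26.449 + 172.735 = 352.857
h = 1/7 + (-6.85714)²/352.857 = 0.142857 + 0.133256 = 0.276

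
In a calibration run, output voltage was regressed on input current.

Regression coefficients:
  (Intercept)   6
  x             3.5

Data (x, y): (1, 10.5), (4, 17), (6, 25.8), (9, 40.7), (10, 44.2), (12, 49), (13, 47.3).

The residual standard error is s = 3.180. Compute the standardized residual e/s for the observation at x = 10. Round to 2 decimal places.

1.01

ŷ = 6 + 3.5·10 = 41
e = 44.2 − 41 = 3.2
e/s = 3.2 / 3.180 = 1.01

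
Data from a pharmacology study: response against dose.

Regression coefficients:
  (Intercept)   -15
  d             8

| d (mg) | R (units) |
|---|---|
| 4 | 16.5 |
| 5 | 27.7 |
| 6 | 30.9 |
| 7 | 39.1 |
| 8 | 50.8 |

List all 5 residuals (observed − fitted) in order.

-0.5, 2.7, -2.1, -1.9, 1.8

d=4: ŷ = -15 + 8·4 = 17; e = 16.5 − 17 = -0.5
d=5: ŷ = -15 + 8·5 = 25; e = 27.7 − 25 = 2.7
d=6: ŷ = -15 + 8·6 = 33; e = 30.9 − 33 = -2.1
d=7: ŷ = -15 + 8·7 = 41; e = 39.1 − 41 = -1.9
d=8: ŷ = -15 + 8·8 = 49; e = 50.8 − 49 = 1.8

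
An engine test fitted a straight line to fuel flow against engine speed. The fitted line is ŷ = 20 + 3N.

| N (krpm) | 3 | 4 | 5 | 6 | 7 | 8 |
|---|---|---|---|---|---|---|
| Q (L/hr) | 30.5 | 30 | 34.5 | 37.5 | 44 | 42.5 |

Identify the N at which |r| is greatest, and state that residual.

N=3: ŷ = 20 + 3·3 = 29; r = 30.5 − 29 = 1.5
N=4: ŷ = 20 + 3·4 = 32; r = 30 − 32 = -2
N=5: ŷ = 20 + 3·5 = 35; r = 34.5 − 35 = -0.5
N=6: ŷ = 20 + 3·6 = 38; r = 37.5 − 38 = -0.5
N=7: ŷ = 20 + 3·7 = 41; r = 44 − 41 = 3
N=8: ŷ = 20 + 3·8 = 44; r = 42.5 − 44 = -1.5
Largest |r| is 3 at N = 7, residual 3.

N = 7, r = 3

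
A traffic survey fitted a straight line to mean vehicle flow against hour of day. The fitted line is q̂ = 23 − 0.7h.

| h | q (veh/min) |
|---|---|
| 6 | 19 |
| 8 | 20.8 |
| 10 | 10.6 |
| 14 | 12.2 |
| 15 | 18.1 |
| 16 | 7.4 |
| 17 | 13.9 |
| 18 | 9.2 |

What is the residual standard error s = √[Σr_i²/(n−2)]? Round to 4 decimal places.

s = 4.1183

h=6: q̂ = 23 − 0.7·6 = 18.8; r = 19 − 18.8 = 0.2
h=8: q̂ = 23 − 0.7·8 = 17.4; r = 20.8 − 17.4 = 3.4
h=10: q̂ = 23 − 0.7·10 = 16; r = 10.6 − 16 = -5.4
h=14: q̂ = 23 − 0.7·14 = 13.2; r = 12.2 − 13.2 = -1
h=15: q̂ = 23 − 0.7·15 = 12.5; r = 18.1 − 12.5 = 5.6
h=16: q̂ = 23 − 0.7·16 = 11.8; r = 7.4 − 11.8 = -4.4
h=17: q̂ = 23 − 0.7·17 = 11.1; r = 13.9 − 11.1 = 2.8
h=18: q̂ = 23 − 0.7·18 = 10.4; r = 9.2 − 10.4 = -1.2
SSE = 0.04 + 11.56 + 29.16 + 1 + 31.36 + 19.36 + 7.84 + 1.44 = 101.76
s = √(101.76/6) = √16.96 ≈ 4.1183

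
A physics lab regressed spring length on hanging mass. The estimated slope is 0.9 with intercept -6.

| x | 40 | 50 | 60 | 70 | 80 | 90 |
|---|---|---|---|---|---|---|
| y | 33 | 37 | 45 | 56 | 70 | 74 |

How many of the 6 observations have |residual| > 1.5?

4

x=40: ŷ = -6 + 0.9·40 = 30; e = 33 − 30 = 3
x=50: ŷ = -6 + 0.9·50 = 39; e = 37 − 39 = -2
x=60: ŷ = -6 + 0.9·60 = 48; e = 45 − 48 = -3
x=70: ŷ = -6 + 0.9·70 = 57; e = 56 − 57 = -1
x=80: ŷ = -6 + 0.9·80 = 66; e = 70 − 66 = 4
x=90: ŷ = -6 + 0.9·90 = 75; e = 74 − 75 = -1
|e| > 1.5: x=40 (|e|=3), x=50 (|e|=2), x=60 (|e|=3), x=80 (|e|=4) → 4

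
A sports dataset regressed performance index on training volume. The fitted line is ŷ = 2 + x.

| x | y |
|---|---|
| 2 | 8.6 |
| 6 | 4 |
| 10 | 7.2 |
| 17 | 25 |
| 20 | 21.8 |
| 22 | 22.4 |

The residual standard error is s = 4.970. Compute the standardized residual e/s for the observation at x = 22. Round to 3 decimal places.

ŷ = 2 + 22 = 24
e = 22.4 − 24 = -1.6
e/s = -1.6 / 4.970 = -0.322

-0.322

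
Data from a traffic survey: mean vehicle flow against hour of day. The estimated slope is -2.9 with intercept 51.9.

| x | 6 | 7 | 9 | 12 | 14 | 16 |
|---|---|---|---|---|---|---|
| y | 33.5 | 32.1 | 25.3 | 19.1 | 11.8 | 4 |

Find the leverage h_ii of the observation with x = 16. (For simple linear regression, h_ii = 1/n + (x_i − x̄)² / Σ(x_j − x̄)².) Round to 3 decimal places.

h = 0.525

x̄ = (6 + 7 + 9 + 12 + 14 + 16)/6 = 10.6667
Σ(x − x̄)² = 21.7778 + 13.4444 + 2.77778 + 1.77778 + 11.1111 + 28.4444 = 79.3333
h = 1/6 + (5.33333)²/79.3333 = 0.166667 + 0.358543 = 0.525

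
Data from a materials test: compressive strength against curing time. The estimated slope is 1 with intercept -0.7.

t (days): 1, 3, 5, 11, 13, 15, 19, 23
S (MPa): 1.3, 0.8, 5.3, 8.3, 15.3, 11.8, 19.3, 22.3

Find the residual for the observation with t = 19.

Ŝ = -0.7 + 19 = 18.3
e = 19.3 − 18.3 = 1

e = 1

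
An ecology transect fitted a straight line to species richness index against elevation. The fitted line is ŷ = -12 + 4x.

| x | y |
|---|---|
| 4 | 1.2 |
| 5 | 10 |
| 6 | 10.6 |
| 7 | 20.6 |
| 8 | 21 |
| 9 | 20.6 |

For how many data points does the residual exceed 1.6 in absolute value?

4

x=4: ŷ = -12 + 4·4 = 4; r = 1.2 − 4 = -2.8
x=5: ŷ = -12 + 4·5 = 8; r = 10 − 8 = 2
x=6: ŷ = -12 + 4·6 = 12; r = 10.6 − 12 = -1.4
x=7: ŷ = -12 + 4·7 = 16; r = 20.6 − 16 = 4.6
x=8: ŷ = -12 + 4·8 = 20; r = 21 − 20 = 1
x=9: ŷ = -12 + 4·9 = 24; r = 20.6 − 24 = -3.4
|r| > 1.6: x=4 (|r|=2.8), x=5 (|r|=2), x=7 (|r|=4.6), x=9 (|r|=3.4) → 4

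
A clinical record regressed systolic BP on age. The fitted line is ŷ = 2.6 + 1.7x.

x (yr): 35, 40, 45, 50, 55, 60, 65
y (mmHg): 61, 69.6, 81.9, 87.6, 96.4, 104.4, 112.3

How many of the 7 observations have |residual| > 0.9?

3

x=35: ŷ = 2.6 + 1.7·35 = 62.1; e = 61 − 62.1 = -1.1
x=40: ŷ = 2.6 + 1.7·40 = 70.6; e = 69.6 − 70.6 = -1
x=45: ŷ = 2.6 + 1.7·45 = 79.1; e = 81.9 − 79.1 = 2.8
x=50: ŷ = 2.6 + 1.7·50 = 87.6; e = 87.6 − 87.6 = 0
x=55: ŷ = 2.6 + 1.7·55 = 96.1; e = 96.4 − 96.1 = 0.3
x=60: ŷ = 2.6 + 1.7·60 = 104.6; e = 104.4 − 104.6 = -0.2
x=65: ŷ = 2.6 + 1.7·65 = 113.1; e = 112.3 − 113.1 = -0.8
|e| > 0.9: x=35 (|e|=1.1), x=40 (|e|=1), x=45 (|e|=2.8) → 3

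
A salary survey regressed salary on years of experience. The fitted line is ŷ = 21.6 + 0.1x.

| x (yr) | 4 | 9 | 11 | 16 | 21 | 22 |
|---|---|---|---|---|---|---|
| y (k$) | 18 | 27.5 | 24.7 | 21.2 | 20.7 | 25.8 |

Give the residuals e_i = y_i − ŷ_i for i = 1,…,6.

-4, 5, 2, -2, -3, 2

x=4: ŷ = 21.6 + 0.1·4 = 22; e = 18 − 22 = -4
x=9: ŷ = 21.6 + 0.1·9 = 22.5; e = 27.5 − 22.5 = 5
x=11: ŷ = 21.6 + 0.1·11 = 22.7; e = 24.7 − 22.7 = 2
x=16: ŷ = 21.6 + 0.1·16 = 23.2; e = 21.2 − 23.2 = -2
x=21: ŷ = 21.6 + 0.1·21 = 23.7; e = 20.7 − 23.7 = -3
x=22: ŷ = 21.6 + 0.1·22 = 23.8; e = 25.8 − 23.8 = 2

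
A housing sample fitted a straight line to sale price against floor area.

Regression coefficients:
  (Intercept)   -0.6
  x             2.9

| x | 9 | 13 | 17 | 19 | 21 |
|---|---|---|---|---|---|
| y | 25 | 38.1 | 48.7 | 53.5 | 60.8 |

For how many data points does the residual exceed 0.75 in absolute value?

2

x=9: ŷ = -0.6 + 2.9·9 = 25.5; e = 25 − 25.5 = -0.5
x=13: ŷ = -0.6 + 2.9·13 = 37.1; e = 38.1 − 37.1 = 1
x=17: ŷ = -0.6 + 2.9·17 = 48.7; e = 48.7 − 48.7 = 0
x=19: ŷ = -0.6 + 2.9·19 = 54.5; e = 53.5 − 54.5 = -1
x=21: ŷ = -0.6 + 2.9·21 = 60.3; e = 60.8 − 60.3 = 0.5
|e| > 0.75: x=13 (|e|=1), x=19 (|e|=1) → 2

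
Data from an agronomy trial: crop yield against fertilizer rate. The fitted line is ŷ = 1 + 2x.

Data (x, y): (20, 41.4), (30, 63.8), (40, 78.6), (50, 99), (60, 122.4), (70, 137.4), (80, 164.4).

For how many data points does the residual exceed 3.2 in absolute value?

x=20: ŷ = 1 + 2·20 = 41; r = 41.4 − 41 = 0.4
x=30: ŷ = 1 + 2·30 = 61; r = 63.8 − 61 = 2.8
x=40: ŷ = 1 + 2·40 = 81; r = 78.6 − 81 = -2.4
x=50: ŷ = 1 + 2·50 = 101; r = 99 − 101 = -2
x=60: ŷ = 1 + 2·60 = 121; r = 122.4 − 121 = 1.4
x=70: ŷ = 1 + 2·70 = 141; r = 137.4 − 141 = -3.6
x=80: ŷ = 1 + 2·80 = 161; r = 164.4 − 161 = 3.4
|r| > 3.2: x=70 (|r|=3.6), x=80 (|r|=3.4) → 2

2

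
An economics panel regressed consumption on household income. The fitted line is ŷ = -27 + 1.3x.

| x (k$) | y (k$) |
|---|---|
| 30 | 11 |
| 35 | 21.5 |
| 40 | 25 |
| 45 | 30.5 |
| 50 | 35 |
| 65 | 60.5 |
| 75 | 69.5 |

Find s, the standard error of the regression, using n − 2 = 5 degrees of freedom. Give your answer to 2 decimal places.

x=30: ŷ = -27 + 1.3·30 = 12; e = 11 − 12 = -1
x=35: ŷ = -27 + 1.3·35 = 18.5; e = 21.5 − 18.5 = 3
x=40: ŷ = -27 + 1.3·40 = 25; e = 25 − 25 = 0
x=45: ŷ = -27 + 1.3·45 = 31.5; e = 30.5 − 31.5 = -1
x=50: ŷ = -27 + 1.3·50 = 38; e = 35 − 38 = -3
x=65: ŷ = -27 + 1.3·65 = 57.5; e = 60.5 − 57.5 = 3
x=75: ŷ = -27 + 1.3·75 = 70.5; e = 69.5 − 70.5 = -1
SSE = 1 + 9 + 0 + 1 + 9 + 9 + 1 = 30
s = √(30/5) = √6 ≈ 2.45

s = 2.45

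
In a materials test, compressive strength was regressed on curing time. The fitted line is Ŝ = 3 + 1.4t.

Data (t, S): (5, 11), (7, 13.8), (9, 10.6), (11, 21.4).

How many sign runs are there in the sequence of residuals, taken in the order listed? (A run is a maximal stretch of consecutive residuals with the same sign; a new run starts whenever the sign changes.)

t=5: Ŝ = 3 + 1.4·5 = 10; e = 11 − 10 = 1
t=7: Ŝ = 3 + 1.4·7 = 12.8; e = 13.8 − 12.8 = 1
t=9: Ŝ = 3 + 1.4·9 = 15.6; e = 10.6 − 15.6 = -5
t=11: Ŝ = 3 + 1.4·11 = 18.4; e = 21.4 − 18.4 = 3
Signs: + + − +
Runs: +×2, −×1, +×1 → 3

3 runs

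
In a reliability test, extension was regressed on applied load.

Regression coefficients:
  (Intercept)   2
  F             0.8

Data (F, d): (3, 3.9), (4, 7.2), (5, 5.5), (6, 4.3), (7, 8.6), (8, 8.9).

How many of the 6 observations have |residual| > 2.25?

F=3: d̂ = 2 + 0.8·3 = 4.4; e = 3.9 − 4.4 = -0.5
F=4: d̂ = 2 + 0.8·4 = 5.2; e = 7.2 − 5.2 = 2
F=5: d̂ = 2 + 0.8·5 = 6; e = 5.5 − 6 = -0.5
F=6: d̂ = 2 + 0.8·6 = 6.8; e = 4.3 − 6.8 = -2.5
F=7: d̂ = 2 + 0.8·7 = 7.6; e = 8.6 − 7.6 = 1
F=8: d̂ = 2 + 0.8·8 = 8.4; e = 8.9 − 8.4 = 0.5
|e| > 2.25: F=6 (|e|=2.5) → 1

1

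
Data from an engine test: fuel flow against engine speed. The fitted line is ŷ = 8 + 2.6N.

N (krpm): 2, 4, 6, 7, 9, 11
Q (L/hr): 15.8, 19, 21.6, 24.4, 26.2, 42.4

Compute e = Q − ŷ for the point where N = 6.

ŷ = 8 + 2.6·6 = 23.6
e = 21.6 − 23.6 = -2

e = -2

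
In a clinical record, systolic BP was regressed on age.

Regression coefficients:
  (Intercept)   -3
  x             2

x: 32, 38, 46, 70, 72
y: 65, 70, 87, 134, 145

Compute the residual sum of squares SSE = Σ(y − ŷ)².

SSE = 54

x=32: ŷ = -3 + 2·32 = 61; r = 65 − 61 = 4
x=38: ŷ = -3 + 2·38 = 73; r = 70 − 73 = -3
x=46: ŷ = -3 + 2·46 = 89; r = 87 − 89 = -2
x=70: ŷ = -3 + 2·70 = 137; r = 134 − 137 = -3
x=72: ŷ = -3 + 2·72 = 141; r = 145 − 141 = 4
SSE = 16 + 9 + 4 + 9 + 16 = 54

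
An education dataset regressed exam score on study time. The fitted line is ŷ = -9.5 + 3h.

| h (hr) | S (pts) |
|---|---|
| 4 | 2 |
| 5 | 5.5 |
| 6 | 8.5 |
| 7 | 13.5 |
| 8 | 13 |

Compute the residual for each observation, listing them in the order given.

-0.5, 0, 0, 2, -1.5

h=4: ŷ = -9.5 + 3·4 = 2.5; e = 2 − 2.5 = -0.5
h=5: ŷ = -9.5 + 3·5 = 5.5; e = 5.5 − 5.5 = 0
h=6: ŷ = -9.5 + 3·6 = 8.5; e = 8.5 − 8.5 = 0
h=7: ŷ = -9.5 + 3·7 = 11.5; e = 13.5 − 11.5 = 2
h=8: ŷ = -9.5 + 3·8 = 14.5; e = 13 − 14.5 = -1.5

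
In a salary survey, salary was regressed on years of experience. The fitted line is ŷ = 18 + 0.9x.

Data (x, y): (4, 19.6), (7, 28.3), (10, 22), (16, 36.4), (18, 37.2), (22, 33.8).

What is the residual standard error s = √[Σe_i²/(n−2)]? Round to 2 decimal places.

s = 4.64

x=4: ŷ = 18 + 0.9·4 = 21.6; e = 19.6 − 21.6 = -2
x=7: ŷ = 18 + 0.9·7 = 24.3; e = 28.3 − 24.3 = 4
x=10: ŷ = 18 + 0.9·10 = 27; e = 22 − 27 = -5
x=16: ŷ = 18 + 0.9·16 = 32.4; e = 36.4 − 32.4 = 4
x=18: ŷ = 18 + 0.9·18 = 34.2; e = 37.2 − 34.2 = 3
x=22: ŷ = 18 + 0.9·22 = 37.8; e = 33.8 − 37.8 = -4
SSE = 4 + 16 + 25 + 16 + 9 + 16 = 86
s = √(86/4) = √21.5 ≈ 4.64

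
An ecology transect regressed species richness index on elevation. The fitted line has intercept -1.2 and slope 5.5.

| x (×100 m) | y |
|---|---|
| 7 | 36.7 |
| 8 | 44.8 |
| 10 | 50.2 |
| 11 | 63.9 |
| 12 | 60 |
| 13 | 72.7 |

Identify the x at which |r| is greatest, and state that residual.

x=7: ŷ = -1.2 + 5.5·7 = 37.3; r = 36.7 − 37.3 = -0.6
x=8: ŷ = -1.2 + 5.5·8 = 42.8; r = 44.8 − 42.8 = 2
x=10: ŷ = -1.2 + 5.5·10 = 53.8; r = 50.2 − 53.8 = -3.6
x=11: ŷ = -1.2 + 5.5·11 = 59.3; r = 63.9 − 59.3 = 4.6
x=12: ŷ = -1.2 + 5.5·12 = 64.8; r = 60 − 64.8 = -4.8
x=13: ŷ = -1.2 + 5.5·13 = 70.3; r = 72.7 − 70.3 = 2.4
Largest |r| is 4.8 at x = 12, residual -4.8.

x = 12, r = -4.8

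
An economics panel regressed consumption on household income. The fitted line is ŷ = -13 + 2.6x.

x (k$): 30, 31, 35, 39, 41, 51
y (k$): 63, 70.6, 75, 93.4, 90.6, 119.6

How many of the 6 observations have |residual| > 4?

1

x=30: ŷ = -13 + 2.6·30 = 65; r = 63 − 65 = -2
x=31: ŷ = -13 + 2.6·31 = 67.6; r = 70.6 − 67.6 = 3
x=35: ŷ = -13 + 2.6·35 = 78; r = 75 − 78 = -3
x=39: ŷ = -13 + 2.6·39 = 88.4; r = 93.4 − 88.4 = 5
x=41: ŷ = -13 + 2.6·41 = 93.6; r = 90.6 − 93.6 = -3
x=51: ŷ = -13 + 2.6·51 = 119.6; r = 119.6 − 119.6 = 0
|r| > 4: x=39 (|r|=5) → 1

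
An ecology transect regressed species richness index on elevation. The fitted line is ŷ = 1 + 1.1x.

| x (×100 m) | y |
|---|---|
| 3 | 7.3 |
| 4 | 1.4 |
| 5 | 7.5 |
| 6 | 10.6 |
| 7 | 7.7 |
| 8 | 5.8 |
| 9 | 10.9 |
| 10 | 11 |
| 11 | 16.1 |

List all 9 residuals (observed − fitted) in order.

3, -4, 1, 3, -1, -4, 0, -1, 3

x=3: ŷ = 1 + 1.1·3 = 4.3; r = 7.3 − 4.3 = 3
x=4: ŷ = 1 + 1.1·4 = 5.4; r = 1.4 − 5.4 = -4
x=5: ŷ = 1 + 1.1·5 = 6.5; r = 7.5 − 6.5 = 1
x=6: ŷ = 1 + 1.1·6 = 7.6; r = 10.6 − 7.6 = 3
x=7: ŷ = 1 + 1.1·7 = 8.7; r = 7.7 − 8.7 = -1
x=8: ŷ = 1 + 1.1·8 = 9.8; r = 5.8 − 9.8 = -4
x=9: ŷ = 1 + 1.1·9 = 10.9; r = 10.9 − 10.9 = 0
x=10: ŷ = 1 + 1.1·10 = 12; r = 11 − 12 = -1
x=11: ŷ = 1 + 1.1·11 = 13.1; r = 16.1 − 13.1 = 3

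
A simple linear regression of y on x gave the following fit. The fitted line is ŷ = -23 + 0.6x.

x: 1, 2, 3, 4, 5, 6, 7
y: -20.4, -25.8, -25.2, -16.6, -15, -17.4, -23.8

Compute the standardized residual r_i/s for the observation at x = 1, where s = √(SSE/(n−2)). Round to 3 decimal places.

x=1: ŷ = -23 + 0.6·1 = -22.4; r = -20.4 − (-22.4) = 2
x=2: ŷ = -23 + 0.6·2 = -21.8; r = -25.8 − (-21.8) = -4
x=3: ŷ = -23 + 0.6·3 = -21.2; r = -25.2 − (-21.2) = -4
x=4: ŷ = -23 + 0.6·4 = -20.6; r = -16.6 − (-20.6) = 4
x=5: ŷ = -23 + 0.6·5 = -20; r = -15 − (-20) = 5
x=6: ŷ = -23 + 0.6·6 = -19.4; r = -17.4 − (-19.4) = 2
x=7: ŷ = -23 + 0.6·7 = -18.8; r = -23.8 − (-18.8) = -5
SSE = 4 + 16 + 16 + 16 + 25 + 4 + 25 = 106
s = √(106/5) = 4.60435
r/s = 2 / 4.60435 = 0.434

0.434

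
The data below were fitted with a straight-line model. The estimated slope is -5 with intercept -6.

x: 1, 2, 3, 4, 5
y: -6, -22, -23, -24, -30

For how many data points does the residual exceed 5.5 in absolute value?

1

x=1: ŷ = -6 − 5·1 = -11; r = -6 − (-11) = 5
x=2: ŷ = -6 − 5·2 = -16; r = -22 − (-16) = -6
x=3: ŷ = -6 − 5·3 = -21; r = -23 − (-21) = -2
x=4: ŷ = -6 − 5·4 = -26; r = -24 − (-26) = 2
x=5: ŷ = -6 − 5·5 = -31; r = -30 − (-31) = 1
|r| > 5.5: x=2 (|r|=6) → 1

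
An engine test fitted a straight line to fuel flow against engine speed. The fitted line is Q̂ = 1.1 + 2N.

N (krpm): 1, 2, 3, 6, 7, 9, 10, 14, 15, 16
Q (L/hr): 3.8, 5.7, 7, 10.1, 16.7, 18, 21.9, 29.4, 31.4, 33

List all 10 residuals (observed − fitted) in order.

0.7, 0.6, -0.1, -3, 1.6, -1.1, 0.8, 0.3, 0.3, -0.1

N=1: Q̂ = 1.1 + 2·1 = 3.1; e = 3.8 − 3.1 = 0.7
N=2: Q̂ = 1.1 + 2·2 = 5.1; e = 5.7 − 5.1 = 0.6
N=3: Q̂ = 1.1 + 2·3 = 7.1; e = 7 − 7.1 = -0.1
N=6: Q̂ = 1.1 + 2·6 = 13.1; e = 10.1 − 13.1 = -3
N=7: Q̂ = 1.1 + 2·7 = 15.1; e = 16.7 − 15.1 = 1.6
N=9: Q̂ = 1.1 + 2·9 = 19.1; e = 18 − 19.1 = -1.1
N=10: Q̂ = 1.1 + 2·10 = 21.1; e = 21.9 − 21.1 = 0.8
N=14: Q̂ = 1.1 + 2·14 = 29.1; e = 29.4 − 29.1 = 0.3
N=15: Q̂ = 1.1 + 2·15 = 31.1; e = 31.4 − 31.1 = 0.3
N=16: Q̂ = 1.1 + 2·16 = 33.1; e = 33 − 33.1 = -0.1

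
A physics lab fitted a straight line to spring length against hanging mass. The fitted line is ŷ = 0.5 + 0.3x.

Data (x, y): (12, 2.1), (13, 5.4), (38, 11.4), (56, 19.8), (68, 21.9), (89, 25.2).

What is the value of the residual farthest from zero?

x=12: ŷ = 0.5 + 0.3·12 = 4.1; e = 2.1 − 4.1 = -2
x=13: ŷ = 0.5 + 0.3·13 = 4.4; e = 5.4 − 4.4 = 1
x=38: ŷ = 0.5 + 0.3·38 = 11.9; e = 11.4 − 11.9 = -0.5
x=56: ŷ = 0.5 + 0.3·56 = 17.3; e = 19.8 − 17.3 = 2.5
x=68: ŷ = 0.5 + 0.3·68 = 20.9; e = 21.9 − 20.9 = 1
x=89: ŷ = 0.5 + 0.3·89 = 27.2; e = 25.2 − 27.2 = -2
Largest |e| is 2.5 at x = 56, residual 2.5.

e = 2.5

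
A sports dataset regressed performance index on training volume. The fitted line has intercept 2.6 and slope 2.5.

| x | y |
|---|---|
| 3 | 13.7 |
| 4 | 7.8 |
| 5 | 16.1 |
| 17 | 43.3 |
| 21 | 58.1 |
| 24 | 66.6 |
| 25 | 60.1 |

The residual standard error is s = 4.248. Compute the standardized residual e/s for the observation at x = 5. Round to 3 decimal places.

ŷ = 2.6 + 2.5·5 = 15.1
e = 16.1 − 15.1 = 1
e/s = 1 / 4.248 = 0.235

0.235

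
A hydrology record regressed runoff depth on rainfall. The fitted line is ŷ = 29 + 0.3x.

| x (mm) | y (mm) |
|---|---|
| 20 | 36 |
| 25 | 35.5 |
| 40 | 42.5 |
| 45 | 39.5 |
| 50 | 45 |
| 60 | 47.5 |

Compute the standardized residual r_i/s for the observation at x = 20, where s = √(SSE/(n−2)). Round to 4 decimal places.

x=20: ŷ = 29 + 0.3·20 = 35; r = 36 − 35 = 1
x=25: ŷ = 29 + 0.3·25 = 36.5; r = 35.5 − 36.5 = -1
x=40: ŷ = 29 + 0.3·40 = 41; r = 42.5 − 41 = 1.5
x=45: ŷ = 29 + 0.3·45 = 42.5; r = 39.5 − 42.5 = -3
x=50: ŷ = 29 + 0.3·50 = 44; r = 45 − 44 = 1
x=60: ŷ = 29 + 0.3·60 = 47; r = 47.5 − 47 = 0.5
SSE = 1 + 1 + 2.25 + 9 + 1 + 0.25 = 14.5
s = √(14.5/4) = 1.90394
r/s = 1 / 1.90394 = 0.5252

0.5252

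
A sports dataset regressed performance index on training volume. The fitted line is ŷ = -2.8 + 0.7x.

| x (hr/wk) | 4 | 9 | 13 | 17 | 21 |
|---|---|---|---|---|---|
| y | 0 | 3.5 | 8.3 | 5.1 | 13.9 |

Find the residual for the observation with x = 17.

e = -4

ŷ = -2.8 + 0.7·17 = 9.1
e = 5.1 − 9.1 = -4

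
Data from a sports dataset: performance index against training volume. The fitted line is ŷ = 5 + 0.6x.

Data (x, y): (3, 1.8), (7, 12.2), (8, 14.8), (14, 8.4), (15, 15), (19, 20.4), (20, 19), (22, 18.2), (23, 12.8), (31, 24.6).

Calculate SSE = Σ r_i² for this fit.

x=3: ŷ = 5 + 0.6·3 = 6.8; r = 1.8 − 6.8 = -5
x=7: ŷ = 5 + 0.6·7 = 9.2; r = 12.2 − 9.2 = 3
x=8: ŷ = 5 + 0.6·8 = 9.8; r = 14.8 − 9.8 = 5
x=14: ŷ = 5 + 0.6·14 = 13.4; r = 8.4 − 13.4 = -5
x=15: ŷ = 5 + 0.6·15 = 14; r = 15 − 14 = 1
x=19: ŷ = 5 + 0.6·19 = 16.4; r = 20.4 − 16.4 = 4
x=20: ŷ = 5 + 0.6·20 = 17; r = 19 − 17 = 2
x=22: ŷ = 5 + 0.6·22 = 18.2; r = 18.2 − 18.2 = 0
x=23: ŷ = 5 + 0.6·23 = 18.8; r = 12.8 − 18.8 = -6
x=31: ŷ = 5 + 0.6·31 = 23.6; r = 24.6 − 23.6 = 1
SSE = 25 + 9 + 25 + 25 + 1 + 16 + 4 + 0 + 36 + 1 = 142

SSE = 142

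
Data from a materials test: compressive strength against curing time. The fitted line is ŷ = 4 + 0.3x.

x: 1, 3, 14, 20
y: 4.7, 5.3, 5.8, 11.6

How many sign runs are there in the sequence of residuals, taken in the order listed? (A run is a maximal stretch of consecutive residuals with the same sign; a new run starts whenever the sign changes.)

x=1: ŷ = 4 + 0.3·1 = 4.3; r = 4.7 − 4.3 = 0.4
x=3: ŷ = 4 + 0.3·3 = 4.9; r = 5.3 − 4.9 = 0.4
x=14: ŷ = 4 + 0.3·14 = 8.2; r = 5.8 − 8.2 = -2.4
x=20: ŷ = 4 + 0.3·20 = 10; r = 11.6 − 10 = 1.6
Signs: + + − +
Runs: +×2, −×1, +×1 → 3

3 runs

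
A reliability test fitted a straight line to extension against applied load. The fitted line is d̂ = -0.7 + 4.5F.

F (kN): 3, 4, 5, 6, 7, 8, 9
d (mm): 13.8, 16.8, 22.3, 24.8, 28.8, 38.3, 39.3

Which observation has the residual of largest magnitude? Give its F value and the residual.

F = 8, e = 3

F=3: d̂ = -0.7 + 4.5·3 = 12.8; e = 13.8 − 12.8 = 1
F=4: d̂ = -0.7 + 4.5·4 = 17.3; e = 16.8 − 17.3 = -0.5
F=5: d̂ = -0.7 + 4.5·5 = 21.8; e = 22.3 − 21.8 = 0.5
F=6: d̂ = -0.7 + 4.5·6 = 26.3; e = 24.8 − 26.3 = -1.5
F=7: d̂ = -0.7 + 4.5·7 = 30.8; e = 28.8 − 30.8 = -2
F=8: d̂ = -0.7 + 4.5·8 = 35.3; e = 38.3 − 35.3 = 3
F=9: d̂ = -0.7 + 4.5·9 = 39.8; e = 39.3 − 39.8 = -0.5
Largest |e| is 3 at F = 8, residual 3.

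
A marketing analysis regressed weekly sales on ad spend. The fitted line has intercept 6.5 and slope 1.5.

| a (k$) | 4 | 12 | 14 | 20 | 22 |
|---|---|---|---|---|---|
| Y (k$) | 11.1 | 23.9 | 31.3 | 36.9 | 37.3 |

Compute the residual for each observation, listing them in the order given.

a=4: ŷ = 6.5 + 1.5·4 = 12.5; e = 11.1 − 12.5 = -1.4
a=12: ŷ = 6.5 + 1.5·12 = 24.5; e = 23.9 − 24.5 = -0.6
a=14: ŷ = 6.5 + 1.5·14 = 27.5; e = 31.3 − 27.5 = 3.8
a=20: ŷ = 6.5 + 1.5·20 = 36.5; e = 36.9 − 36.5 = 0.4
a=22: ŷ = 6.5 + 1.5·22 = 39.5; e = 37.3 − 39.5 = -2.2

-1.4, -0.6, 3.8, 0.4, -2.2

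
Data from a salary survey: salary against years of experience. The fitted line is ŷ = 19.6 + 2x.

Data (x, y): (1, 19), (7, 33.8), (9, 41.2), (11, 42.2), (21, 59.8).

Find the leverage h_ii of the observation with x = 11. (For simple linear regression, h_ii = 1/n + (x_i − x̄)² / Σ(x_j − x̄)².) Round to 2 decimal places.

h = 0.21

x̄ = (1 + 7 + 9 + 11 + 21)/5 = 9.8
Σ(x − x̄)² = 77.44 + 7.84 + 0.64 + 1.44 + 125.44 = 212.8
h = 1/5 + (1.2)²/212.8 = 0.2 + 0.00676692 = 0.21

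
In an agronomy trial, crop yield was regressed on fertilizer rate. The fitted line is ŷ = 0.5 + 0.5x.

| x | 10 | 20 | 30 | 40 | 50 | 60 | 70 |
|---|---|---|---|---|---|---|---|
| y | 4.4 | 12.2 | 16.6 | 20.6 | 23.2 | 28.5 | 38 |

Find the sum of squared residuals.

x=10: ŷ = 0.5 + 0.5·10 = 5.5; e = 4.4 − 5.5 = -1.1
x=20: ŷ = 0.5 + 0.5·20 = 10.5; e = 12.2 − 10.5 = 1.7
x=30: ŷ = 0.5 + 0.5·30 = 15.5; e = 16.6 − 15.5 = 1.1
x=40: ŷ = 0.5 + 0.5·40 = 20.5; e = 20.6 − 20.5 = 0.1
x=50: ŷ = 0.5 + 0.5·50 = 25.5; e = 23.2 − 25.5 = -2.3
x=60: ŷ = 0.5 + 0.5·60 = 30.5; e = 28.5 − 30.5 = -2
x=70: ŷ = 0.5 + 0.5·70 = 35.5; e = 38 − 35.5 = 2.5
SSE = 1.21 + 2.89 + 1.21 + 0.01 + 5.29 + 4 + 6.25 = 20.86

SSE = 20.86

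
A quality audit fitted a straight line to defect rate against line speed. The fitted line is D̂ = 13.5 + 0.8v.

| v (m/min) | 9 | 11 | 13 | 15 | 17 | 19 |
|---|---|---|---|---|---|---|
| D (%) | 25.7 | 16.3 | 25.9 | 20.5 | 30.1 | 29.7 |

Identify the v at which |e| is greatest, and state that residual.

v = 11, e = -6

v=9: D̂ = 13.5 + 0.8·9 = 20.7; e = 25.7 − 20.7 = 5
v=11: D̂ = 13.5 + 0.8·11 = 22.3; e = 16.3 − 22.3 = -6
v=13: D̂ = 13.5 + 0.8·13 = 23.9; e = 25.9 − 23.9 = 2
v=15: D̂ = 13.5 + 0.8·15 = 25.5; e = 20.5 − 25.5 = -5
v=17: D̂ = 13.5 + 0.8·17 = 27.1; e = 30.1 − 27.1 = 3
v=19: D̂ = 13.5 + 0.8·19 = 28.7; e = 29.7 − 28.7 = 1
Largest |e| is 6 at v = 11, residual -6.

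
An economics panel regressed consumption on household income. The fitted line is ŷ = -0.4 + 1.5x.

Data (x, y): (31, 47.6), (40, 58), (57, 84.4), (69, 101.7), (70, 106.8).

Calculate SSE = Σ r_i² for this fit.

x=31: ŷ = -0.4 + 1.5·31 = 46.1; r = 47.6 − 46.1 = 1.5
x=40: ŷ = -0.4 + 1.5·40 = 59.6; r = 58 − 59.6 = -1.6
x=57: ŷ = -0.4 + 1.5·57 = 85.1; r = 84.4 − 85.1 = -0.7
x=69: ŷ = -0.4 + 1.5·69 = 103.1; r = 101.7 − 103.1 = -1.4
x=70: ŷ = -0.4 + 1.5·70 = 104.6; r = 106.8 − 104.6 = 2.2
SSE = 2.25 + 2.56 + 0.49 + 1.96 + 4.84 = 12.1

SSE = 12.1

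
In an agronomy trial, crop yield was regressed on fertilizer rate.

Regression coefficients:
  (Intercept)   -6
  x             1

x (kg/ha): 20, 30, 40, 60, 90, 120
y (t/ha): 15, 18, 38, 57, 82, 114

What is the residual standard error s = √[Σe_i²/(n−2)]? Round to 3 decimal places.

s = 4.062

x=20: ŷ = -6 + 20 = 14; e = 15 − 14 = 1
x=30: ŷ = -6 + 30 = 24; e = 18 − 24 = -6
x=40: ŷ = -6 + 40 = 34; e = 38 − 34 = 4
x=60: ŷ = -6 + 60 = 54; e = 57 − 54 = 3
x=90: ŷ = -6 + 90 = 84; e = 82 − 84 = -2
x=120: ŷ = -6 + 120 = 114; e = 114 − 114 = 0
SSE = 1 + 36 + 16 + 9 + 4 + 0 = 66
s = √(66/4) = √16.5 ≈ 4.062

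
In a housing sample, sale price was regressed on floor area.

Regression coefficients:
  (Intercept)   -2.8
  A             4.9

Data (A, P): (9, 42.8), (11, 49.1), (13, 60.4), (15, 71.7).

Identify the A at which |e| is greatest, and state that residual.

A = 11, e = -2

A=9: ŷ = -2.8 + 4.9·9 = 41.3; e = 42.8 − 41.3 = 1.5
A=11: ŷ = -2.8 + 4.9·11 = 51.1; e = 49.1 − 51.1 = -2
A=13: ŷ = -2.8 + 4.9·13 = 60.9; e = 60.4 − 60.9 = -0.5
A=15: ŷ = -2.8 + 4.9·15 = 70.7; e = 71.7 − 70.7 = 1
Largest |e| is 2 at A = 11, residual -2.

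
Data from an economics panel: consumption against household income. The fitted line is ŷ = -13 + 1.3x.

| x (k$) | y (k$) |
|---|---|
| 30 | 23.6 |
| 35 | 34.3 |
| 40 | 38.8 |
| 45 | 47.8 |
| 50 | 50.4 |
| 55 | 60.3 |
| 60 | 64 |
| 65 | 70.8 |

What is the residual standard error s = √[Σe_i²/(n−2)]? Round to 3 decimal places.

x=30: ŷ = -13 + 1.3·30 = 26; e = 23.6 − 26 = -2.4
x=35: ŷ = -13 + 1.3·35 = 32.5; e = 34.3 − 32.5 = 1.8
x=40: ŷ = -13 + 1.3·40 = 39; e = 38.8 − 39 = -0.2
x=45: ŷ = -13 + 1.3·45 = 45.5; e = 47.8 − 45.5 = 2.3
x=50: ŷ = -13 + 1.3·50 = 52; e = 50.4 − 52 = -1.6
x=55: ŷ = -13 + 1.3·55 = 58.5; e = 60.3 − 58.5 = 1.8
x=60: ŷ = -13 + 1.3·60 = 65; e = 64 − 65 = -1
x=65: ŷ = -13 + 1.3·65 = 71.5; e = 70.8 − 71.5 = -0.7
SSE = 5.76 + 3.24 + 0.04 + 5.29 + 2.56 + 3.24 + 1 + 0.49 = 21.62
s = √(21.62/6) = √3.60333 ≈ 1.898

s = 1.898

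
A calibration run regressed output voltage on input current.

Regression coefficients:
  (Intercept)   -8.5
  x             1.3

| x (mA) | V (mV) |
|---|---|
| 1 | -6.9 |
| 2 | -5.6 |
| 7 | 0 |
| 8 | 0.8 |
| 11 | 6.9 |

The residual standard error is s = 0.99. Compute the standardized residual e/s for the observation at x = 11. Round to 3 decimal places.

V̂ = -8.5 + 1.3·11 = 5.8
e = 6.9 − 5.8 = 1.1
e/s = 1.1 / 0.99 = 1.111

1.111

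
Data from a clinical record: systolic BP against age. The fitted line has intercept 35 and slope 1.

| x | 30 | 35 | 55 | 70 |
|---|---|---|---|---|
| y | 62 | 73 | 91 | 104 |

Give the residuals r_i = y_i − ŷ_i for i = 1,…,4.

x=30: ŷ = 35 + 30 = 65; r = 62 − 65 = -3
x=35: ŷ = 35 + 35 = 70; r = 73 − 70 = 3
x=55: ŷ = 35 + 55 = 90; r = 91 − 90 = 1
x=70: ŷ = 35 + 70 = 105; r = 104 − 105 = -1

-3, 3, 1, -1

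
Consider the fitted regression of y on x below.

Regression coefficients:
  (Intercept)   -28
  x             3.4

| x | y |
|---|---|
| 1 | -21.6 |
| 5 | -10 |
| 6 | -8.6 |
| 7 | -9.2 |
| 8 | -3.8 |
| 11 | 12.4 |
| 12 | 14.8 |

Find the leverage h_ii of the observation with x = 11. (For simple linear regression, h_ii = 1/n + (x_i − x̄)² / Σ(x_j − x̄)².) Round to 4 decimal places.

x̄ = (1 + 5 + 6 + 7 + 8 + 11 + 12)/7 = 7.14286
Σ(x − x̄)² = 37.7347 + 4.59184 + 1.30612 + 0.0204082 + 0.734694 + 14.8776 + 23.5918 = 82.8571
h = 1/7 + (3.85714)²/82.8571 = 0.142857 + 0.179557 = 0.3224

h = 0.3224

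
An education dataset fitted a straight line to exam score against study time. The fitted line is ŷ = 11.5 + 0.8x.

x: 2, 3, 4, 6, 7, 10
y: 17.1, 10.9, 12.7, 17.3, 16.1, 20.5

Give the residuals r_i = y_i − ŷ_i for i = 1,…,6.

4, -3, -2, 1, -1, 1

x=2: ŷ = 11.5 + 0.8·2 = 13.1; r = 17.1 − 13.1 = 4
x=3: ŷ = 11.5 + 0.8·3 = 13.9; r = 10.9 − 13.9 = -3
x=4: ŷ = 11.5 + 0.8·4 = 14.7; r = 12.7 − 14.7 = -2
x=6: ŷ = 11.5 + 0.8·6 = 16.3; r = 17.3 − 16.3 = 1
x=7: ŷ = 11.5 + 0.8·7 = 17.1; r = 16.1 − 17.1 = -1
x=10: ŷ = 11.5 + 0.8·10 = 19.5; r = 20.5 − 19.5 = 1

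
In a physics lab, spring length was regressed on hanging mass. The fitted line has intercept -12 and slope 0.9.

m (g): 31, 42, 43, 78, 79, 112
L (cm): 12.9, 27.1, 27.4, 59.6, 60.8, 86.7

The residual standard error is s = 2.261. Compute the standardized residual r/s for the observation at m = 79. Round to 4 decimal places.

0.7519

L̂ = -12 + 0.9·79 = 59.1
r = 60.8 − 59.1 = 1.7
r/s = 1.7 / 2.261 = 0.7519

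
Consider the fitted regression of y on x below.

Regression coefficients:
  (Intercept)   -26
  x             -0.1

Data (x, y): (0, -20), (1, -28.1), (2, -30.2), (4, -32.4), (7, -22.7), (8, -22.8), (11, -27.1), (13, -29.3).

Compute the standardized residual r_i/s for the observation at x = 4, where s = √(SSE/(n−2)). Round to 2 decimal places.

-1.30

x=0: ŷ = -26 − 0.1·0 = -26; r = -20 − (-26) = 6
x=1: ŷ = -26 − 0.1·1 = -26.1; r = -28.1 − (-26.1) = -2
x=2: ŷ = -26 − 0.1·2 = -26.2; r = -30.2 − (-26.2) = -4
x=4: ŷ = -26 − 0.1·4 = -26.4; r = -32.4 − (-26.4) = -6
x=7: ŷ = -26 − 0.1·7 = -26.7; r = -22.7 − (-26.7) = 4
x=8: ŷ = -26 − 0.1·8 = -26.8; r = -22.8 − (-26.8) = 4
x=11: ŷ = -26 − 0.1·11 = -27.1; r = -27.1 − (-27.1) = 0
x=13: ŷ = -26 − 0.1·13 = -27.3; r = -29.3 − (-27.3) = -2
SSE = 36 + 4 + 16 + 36 + 16 + 16 + 0 + 4 = 128
s = √(128/6) = 4.6188
r/s = -6 / 4.6188 = -1.30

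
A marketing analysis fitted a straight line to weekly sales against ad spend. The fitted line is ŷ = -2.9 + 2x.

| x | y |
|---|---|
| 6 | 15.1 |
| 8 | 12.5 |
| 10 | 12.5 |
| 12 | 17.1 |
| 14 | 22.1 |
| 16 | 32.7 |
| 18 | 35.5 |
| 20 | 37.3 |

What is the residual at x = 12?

ŷ = -2.9 + 2·12 = 21.1
e = 17.1 − 21.1 = -4

e = -4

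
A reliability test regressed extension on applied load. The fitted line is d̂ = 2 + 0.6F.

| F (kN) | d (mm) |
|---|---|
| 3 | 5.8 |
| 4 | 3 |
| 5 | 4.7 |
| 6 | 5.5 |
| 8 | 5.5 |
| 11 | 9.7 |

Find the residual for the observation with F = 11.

d̂ = 2 + 0.6·11 = 8.6
r = 9.7 − 8.6 = 1.1

r = 1.1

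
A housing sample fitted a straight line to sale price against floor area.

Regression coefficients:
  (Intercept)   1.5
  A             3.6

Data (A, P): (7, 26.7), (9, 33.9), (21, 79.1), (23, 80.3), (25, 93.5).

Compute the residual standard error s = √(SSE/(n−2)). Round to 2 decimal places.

A=7: P̂ = 1.5 + 3.6·7 = 26.7; r = 26.7 − 26.7 = 0
A=9: P̂ = 1.5 + 3.6·9 = 33.9; r = 33.9 − 33.9 = 0
A=21: P̂ = 1.5 + 3.6·21 = 77.1; r = 79.1 − 77.1 = 2
A=23: P̂ = 1.5 + 3.6·23 = 84.3; r = 80.3 − 84.3 = -4
A=25: P̂ = 1.5 + 3.6·25 = 91.5; r = 93.5 − 91.5 = 2
SSE = 0 + 0 + 4 + 16 + 4 = 24
s = √(24/3) = √8 ≈ 2.83

s = 2.83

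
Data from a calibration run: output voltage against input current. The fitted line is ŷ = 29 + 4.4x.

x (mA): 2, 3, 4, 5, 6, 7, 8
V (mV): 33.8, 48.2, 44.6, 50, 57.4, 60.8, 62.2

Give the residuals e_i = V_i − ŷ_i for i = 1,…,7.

-4, 6, -2, -1, 2, 1, -2

x=2: ŷ = 29 + 4.4·2 = 37.8; e = 33.8 − 37.8 = -4
x=3: ŷ = 29 + 4.4·3 = 42.2; e = 48.2 − 42.2 = 6
x=4: ŷ = 29 + 4.4·4 = 46.6; e = 44.6 − 46.6 = -2
x=5: ŷ = 29 + 4.4·5 = 51; e = 50 − 51 = -1
x=6: ŷ = 29 + 4.4·6 = 55.4; e = 57.4 − 55.4 = 2
x=7: ŷ = 29 + 4.4·7 = 59.8; e = 60.8 − 59.8 = 1
x=8: ŷ = 29 + 4.4·8 = 64.2; e = 62.2 − 64.2 = -2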